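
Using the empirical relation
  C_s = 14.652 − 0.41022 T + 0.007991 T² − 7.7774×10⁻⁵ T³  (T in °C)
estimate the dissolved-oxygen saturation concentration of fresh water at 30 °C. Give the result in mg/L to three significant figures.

C_s ≈ 7.44 mg/L

C_s = 14.652 − 0.41022×30 + 0.007991×30² − 7.7774×10⁻⁵×30³ = 7.437 mg/L.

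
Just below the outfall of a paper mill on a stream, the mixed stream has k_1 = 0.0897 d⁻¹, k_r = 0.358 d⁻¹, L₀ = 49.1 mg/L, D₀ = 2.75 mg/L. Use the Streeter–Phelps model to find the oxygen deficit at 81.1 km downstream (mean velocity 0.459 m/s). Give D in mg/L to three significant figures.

D ≈ 7.09 mg/L

Travel time t = x/v = 81.1 km / (0.459 m/s) = 81100 m / 0.459 m/s = 176700 s = 2.045 d.
k_1 L₀/(k_r−k_1) = 0.0897×49.1/(0.358−0.0897) = 4.404/0.2683 = 16.42 mg/L.
e^(−k_1 t) = e^(−0.0897×2.045) = 0.8324; e^(−k_r t) = e^(−0.358×2.045) = 0.4809.
D = 16.42 × (0.8324 − 0.4809) + 2.75 × 0.4809 = 5.770 + 1.322 = 7.093 mg/L.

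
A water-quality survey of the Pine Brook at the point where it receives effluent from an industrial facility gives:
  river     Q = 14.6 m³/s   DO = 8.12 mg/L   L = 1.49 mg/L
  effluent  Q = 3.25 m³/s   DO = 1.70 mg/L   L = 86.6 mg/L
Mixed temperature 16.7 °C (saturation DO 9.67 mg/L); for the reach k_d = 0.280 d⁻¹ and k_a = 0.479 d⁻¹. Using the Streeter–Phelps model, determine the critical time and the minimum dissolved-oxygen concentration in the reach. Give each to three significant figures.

t_c ≈ 2.09 d; minimum DO ≈ 4.14 mg/L

Mixed DO = (14.6×8.12 + 3.25×1.70)/(14.6+3.25) = 124.1/17.85 = 6.951 mg/L.
Mixed L₀ = (14.6×1.49 + 3.25×86.6)/(17.85) = 303.2/17.85 = 16.99 mg/L.
Initial deficit D₀ = C_s − DO₀ = 9.67 − 6.951 = 2.719 mg/L.
t_c = (1/0.1990) ln[(0.479/0.280)(1 − 2.719×0.1990/(0.280×16.99))] = 5.025 × ln(1.516) = 2.091 d.
D_c = (0.280/0.479) × 16.99 × e^(−0.280×2.091) = 0.5846 × 16.99 × 0.5568 = 5.529 mg/L.
Minimum DO = 9.67 − 5.529 = 4.141 mg/L.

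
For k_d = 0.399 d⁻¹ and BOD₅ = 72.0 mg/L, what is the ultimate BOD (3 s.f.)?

BOD₅ = L₀(1 − e^(−5k_d)) ⇒ L₀ = BOD₅ / (1 − e^(−5×0.399))
= 72.0 / (1 − 0.1360) = 72.0 / 0.8640 = 83.33 mg/L.

L₀ ≈ 83.3 mg/L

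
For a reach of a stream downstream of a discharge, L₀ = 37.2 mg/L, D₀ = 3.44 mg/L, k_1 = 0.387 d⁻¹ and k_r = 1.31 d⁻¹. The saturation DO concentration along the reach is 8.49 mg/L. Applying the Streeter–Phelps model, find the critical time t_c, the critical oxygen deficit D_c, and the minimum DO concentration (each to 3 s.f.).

t_c ≈ 1.05 d; D_c ≈ 7.32 mg/L; min DO ≈ 1.17 mg/L

At the critical point dD/dt = 0, so k_1 L₀ e^(−k_1 t) = k_r D. Substituting D(t) from the Streeter–Phelps equation and solving for t gives
t_c = ln[(k_r/k_1)(1 − D₀(k_r−k_1)/(k_1 L₀))] / (k_r−k_1).
Here k_r−k_1 = 0.9230 d⁻¹ and 1 − D₀(k_r−k_1)/(k_1 L₀) = 1 − 3.44×0.9230/(0.387×37.2) = 0.7795, so
t_c = ln(3.385 × 0.7795) / 0.9230 = 0.9702 / 0.9230 = 1.051 d.
L(t_c) = L₀ e^(−k_1 t_c) = 37.2 × 0.6658 = 24.77 mg/L, and at the critical point k_r D_c = k_1 L, so D_c = (0.387/1.31) × 24.77 = 7.317 mg/L.
Minimum DO = C_s − D_c = 8.49 − 7.317 = 1.173 mg/L.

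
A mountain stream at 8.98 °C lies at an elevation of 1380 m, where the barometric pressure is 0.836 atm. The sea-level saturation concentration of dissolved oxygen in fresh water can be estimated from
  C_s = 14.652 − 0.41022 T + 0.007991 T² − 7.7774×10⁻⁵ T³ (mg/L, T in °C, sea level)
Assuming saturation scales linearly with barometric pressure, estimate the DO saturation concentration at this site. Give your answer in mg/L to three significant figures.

C_s ≈ 9.66 mg/L

At sea level: C_s = 14.652 − 0.41022×8.98 + 0.007991×8.98² − 7.7774×10⁻⁵×8.98³ = 11.56 mg/L.
Pressure correction: C_s' = 11.56 × 0.836 = 9.661 mg/L.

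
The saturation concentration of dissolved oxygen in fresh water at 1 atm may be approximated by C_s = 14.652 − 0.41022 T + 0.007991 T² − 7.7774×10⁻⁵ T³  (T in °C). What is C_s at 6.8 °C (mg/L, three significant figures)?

C_s = 14.652 − 0.41022×6.8 + 0.007991×6.8² − 7.7774×10⁻⁵×6.8³ = 12.21 mg/L.

C_s ≈ 12.2 mg/L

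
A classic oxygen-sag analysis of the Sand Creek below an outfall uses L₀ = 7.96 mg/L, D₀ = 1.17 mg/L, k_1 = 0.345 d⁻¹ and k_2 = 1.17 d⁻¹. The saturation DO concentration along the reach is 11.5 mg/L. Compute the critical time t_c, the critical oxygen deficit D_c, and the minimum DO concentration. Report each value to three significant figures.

t_c ≈ 0.955 d; D_c ≈ 1.69 mg/L; min DO ≈ 9.81 mg/L

t_c = [1/(k_2−k_1)] ln[(k_2/k_1)(1 − D₀(k_2−k_1)/(k_1 L₀))]
= [1/(1.17−0.345)] ln[(1.17/0.345)(1 − 1.17×0.8250/(0.345×7.96))]
= (1/0.8250) ln[3.391 × 0.6485] = 1.212 × ln(2.199) = 1.212 × 0.7881 = 0.9553 d.
L(t_c) = L₀ e^(−k_1 t_c) = 7.96 × 0.7192 = 5.725 mg/L, and at the critical point k_2 D_c = k_1 L, so D_c = (0.345/1.17) × 5.725 = 1.688 mg/L.
Minimum DO = C_s − D_c = 11.5 − 1.688 = 9.812 mg/L.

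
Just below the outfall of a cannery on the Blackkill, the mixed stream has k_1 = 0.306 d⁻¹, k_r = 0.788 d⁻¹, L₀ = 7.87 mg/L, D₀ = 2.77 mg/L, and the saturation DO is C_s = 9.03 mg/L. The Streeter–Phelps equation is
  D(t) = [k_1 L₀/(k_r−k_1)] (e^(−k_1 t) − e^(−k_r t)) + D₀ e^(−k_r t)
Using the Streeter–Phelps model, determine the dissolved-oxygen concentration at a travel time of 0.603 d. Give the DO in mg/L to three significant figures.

DO ≈ 6.26 mg/L

k_1 L₀/(k_r−k_1) = 0.306×7.87/(0.788−0.306) = 2.408/0.4820 = 4.996 mg/L.
e^(−k_1 t) = e^(−0.306×0.6030) = 0.8315; e^(−k_r t) = e^(−0.788×0.6030) = 0.6218.
D = 4.996 × (0.8315 − 0.6218) + 2.77 × 0.6218 = 1.048 + 1.722 = 2.770 mg/L.
DO = C_s − D = 9.03 − 2.770 = 6.260 mg/L.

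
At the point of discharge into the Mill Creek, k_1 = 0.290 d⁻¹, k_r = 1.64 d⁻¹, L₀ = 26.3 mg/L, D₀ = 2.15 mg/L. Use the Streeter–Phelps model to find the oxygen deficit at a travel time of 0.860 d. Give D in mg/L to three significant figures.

k_1 L₀/(k_r−k_1) = 0.290×26.3/(1.64−0.290) = 7.627/1.350 = 5.650 mg/L.
e^(−k_1 t) = e^(−0.290×0.8600) = 0.7793; e^(−k_r t) = e^(−1.64×0.8600) = 0.2440.
D = 5.650 × (0.7793 − 0.2440) + 2.15 × 0.2440 = 3.024 + 0.5247 = 3.549 mg/L.

D ≈ 3.55 mg/L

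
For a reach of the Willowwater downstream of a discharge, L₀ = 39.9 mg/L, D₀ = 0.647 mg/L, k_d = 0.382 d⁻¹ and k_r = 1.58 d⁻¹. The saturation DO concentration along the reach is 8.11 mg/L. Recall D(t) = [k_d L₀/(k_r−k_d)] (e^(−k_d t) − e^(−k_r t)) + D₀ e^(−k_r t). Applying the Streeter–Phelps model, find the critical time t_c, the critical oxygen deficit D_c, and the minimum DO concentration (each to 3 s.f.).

t_c ≈ 1.14 d; D_c ≈ 6.24 mg/L; min DO ≈ 1.87 mg/L

t_c = [1/(k_r−k_d)] ln[(k_r/k_d)(1 − D₀(k_r−k_d)/(k_d L₀))]
= [1/(1.58−0.382)] ln[(1.58/0.382)(1 − 0.647×1.198/(0.382×39.9))]
= (1/1.198) ln[4.136 × 0.9491] = 0.8347 × ln(3.926) = 0.8347 × 1.368 = 1.142 d.
D_c = (k_d/k_r) L₀ e^(−k_d t_c) = (0.382/1.58) × 39.9 × e^(−0.382×1.142) = 0.2418 × 39.9 × 0.6466 = 6.237 mg/L.
Minimum DO = C_s − D_c = 8.11 − 6.237 = 1.873 mg/L.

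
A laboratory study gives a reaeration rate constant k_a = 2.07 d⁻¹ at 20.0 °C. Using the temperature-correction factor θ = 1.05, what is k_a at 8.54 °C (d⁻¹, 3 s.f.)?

k_a(T₂) = k_a(T₁) · θ^(T₂−T₁) = 2.07 × 1.05^(8.54−20.0)
= 2.07 × 1.05^-11.5 = 2.07 × 0.5717 = 1.183 d⁻¹.

k_a ≈ 1.18 d⁻¹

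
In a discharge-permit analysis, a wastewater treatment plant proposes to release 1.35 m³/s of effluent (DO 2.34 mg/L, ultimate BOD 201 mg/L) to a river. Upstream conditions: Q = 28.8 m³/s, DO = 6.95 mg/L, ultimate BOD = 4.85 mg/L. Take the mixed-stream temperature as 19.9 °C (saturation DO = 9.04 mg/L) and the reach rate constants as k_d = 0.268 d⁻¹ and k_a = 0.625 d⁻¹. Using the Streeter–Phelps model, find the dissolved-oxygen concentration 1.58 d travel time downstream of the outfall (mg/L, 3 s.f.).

Mixed DO = (28.8×6.95 + 1.35×2.34)/(28.8+1.35) = 203.3/30.15 = 6.744 mg/L.
Mixed L₀ = (28.8×4.85 + 1.35×201)/(30.15) = 411.0/30.15 = 13.63 mg/L.
Initial deficit D₀ = C_s − DO₀ = 9.04 − 6.744 = 2.296 mg/L.
D(1.58) = [0.268×13.63/(0.625−0.268)](e^(−0.268×1.58) − e^(−0.625×1.58)) + 2.296 e^(−0.625×1.58)
= 10.23 × (0.6548 − 0.3725) + 2.296 × 0.3725 = 3.744 mg/L.
DO = 9.04 − 3.744 = 5.296 mg/L.

DO ≈ 5.30 mg/L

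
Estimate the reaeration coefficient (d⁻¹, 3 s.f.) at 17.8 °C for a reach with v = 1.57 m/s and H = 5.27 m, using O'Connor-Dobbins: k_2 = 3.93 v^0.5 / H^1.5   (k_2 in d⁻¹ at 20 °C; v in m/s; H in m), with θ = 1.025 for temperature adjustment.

k_2 ≈ 0.386 d⁻¹

k_2(20) = 3.93 × 1.57^0.5 / 5.27^1.5 = 3.93 × 1.253 / 12.10 = 0.4070 d⁻¹.
k_2(17.8) = 0.4070 × 1.025^(17.8−20) = 0.4070 × 0.9471 = 0.3855 d⁻¹.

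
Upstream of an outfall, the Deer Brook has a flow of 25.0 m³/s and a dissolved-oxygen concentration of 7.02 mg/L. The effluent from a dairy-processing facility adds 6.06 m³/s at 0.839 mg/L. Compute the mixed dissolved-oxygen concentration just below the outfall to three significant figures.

Flow-weighted mixing: C = (Q_r C_r + Q_w C_w)/(Q_r + Q_w)
= (25.0×7.02 + 6.06×0.839)/(25.0 + 6.06) = 180.6/31.06 = 5.814 mg/L.

5.81 mg/L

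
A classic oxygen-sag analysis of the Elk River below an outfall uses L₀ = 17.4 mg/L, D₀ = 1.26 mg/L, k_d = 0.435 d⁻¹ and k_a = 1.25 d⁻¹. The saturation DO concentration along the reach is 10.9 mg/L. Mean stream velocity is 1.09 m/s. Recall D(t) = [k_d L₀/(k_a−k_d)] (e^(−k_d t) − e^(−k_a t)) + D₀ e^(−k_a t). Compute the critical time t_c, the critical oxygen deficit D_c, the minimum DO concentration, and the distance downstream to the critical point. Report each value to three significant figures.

t_c = [1/(k_a−k_d)] ln[(k_a/k_d)(1 − D₀(k_a−k_d)/(k_d L₀))]
= [1/(1.25−0.435)] ln[(1.25/0.435)(1 − 1.26×0.8150/(0.435×17.4))]
= (1/0.8150) ln[2.874 × 0.8643] = 1.227 × ln(2.484) = 1.227 × 0.9098 = 1.116 d.
L(t_c) = L₀ e^(−k_d t_c) = 17.4 × 0.6153 = 10.71 mg/L, and at the critical point k_a D_c = k_d L, so D_c = (0.435/1.25) × 10.71 = 3.726 mg/L.
Minimum DO = C_s − D_c = 10.9 − 3.726 = 7.174 mg/L.
x_c = v t_c = 1.09 m/s × 1.116 d × 86400 s/d = 105100 m ≈ 105 km.

t_c ≈ 1.12 d; D_c ≈ 3.73 mg/L; min DO ≈ 7.17 mg/L; x_c ≈ 105 km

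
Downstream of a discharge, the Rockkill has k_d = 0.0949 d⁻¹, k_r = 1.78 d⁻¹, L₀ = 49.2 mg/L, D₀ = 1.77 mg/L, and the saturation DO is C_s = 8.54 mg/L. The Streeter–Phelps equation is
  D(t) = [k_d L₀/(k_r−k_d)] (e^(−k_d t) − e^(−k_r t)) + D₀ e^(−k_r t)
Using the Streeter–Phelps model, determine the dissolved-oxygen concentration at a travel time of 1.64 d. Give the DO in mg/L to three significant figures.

k_d L₀/(k_r−k_d) = 0.0949×49.2/(1.78−0.0949) = 4.669/1.685 = 2.771 mg/L.
e^(−k_d t) = e^(−0.0949×1.640) = 0.8559; e^(−k_r t) = e^(−1.78×1.640) = 0.05398.
D = 2.771 × (0.8559 − 0.05398) + 1.77 × 0.05398 = 2.222 + 0.09554 = 2.317 mg/L.
DO = C_s − D = 8.54 − 2.317 = 6.223 mg/L.

DO ≈ 6.22 mg/L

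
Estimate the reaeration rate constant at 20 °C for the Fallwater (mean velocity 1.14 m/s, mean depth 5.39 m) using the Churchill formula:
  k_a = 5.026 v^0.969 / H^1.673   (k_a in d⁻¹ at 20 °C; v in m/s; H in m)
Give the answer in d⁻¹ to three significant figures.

k_a = 5.026 × 1.14^0.969 / 5.39^1.673 = 5.026 × 1.135 / 16.75 = 0.3407 d⁻¹.

k_a ≈ 0.341 d⁻¹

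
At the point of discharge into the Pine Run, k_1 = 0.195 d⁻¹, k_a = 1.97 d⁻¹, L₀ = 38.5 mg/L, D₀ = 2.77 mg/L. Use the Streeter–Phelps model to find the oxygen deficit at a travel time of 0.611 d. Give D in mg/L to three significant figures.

k_1 L₀/(k_a−k_1) = 0.195×38.5/(1.97−0.195) = 7.508/1.775 = 4.230 mg/L.
e^(−k_1 t) = e^(−0.195×0.6110) = 0.8877; e^(−k_a t) = e^(−1.97×0.6110) = 0.3001.
D = 4.230 × (0.8877 − 0.3001) + 2.77 × 0.3001 = 2.485 + 0.8313 = 3.317 mg/L.

D ≈ 3.32 mg/L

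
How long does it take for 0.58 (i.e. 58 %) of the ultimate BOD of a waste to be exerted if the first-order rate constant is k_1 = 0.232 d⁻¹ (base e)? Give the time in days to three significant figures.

y/L₀ = 1 − e^(−k_1 t) = 0.58 ⇒ e^(−k_1 t) = 0.420
t = −ln(0.420) / 0.232 = 0.8675 / 0.232 = 3.739 d.

t ≈ 3.74 d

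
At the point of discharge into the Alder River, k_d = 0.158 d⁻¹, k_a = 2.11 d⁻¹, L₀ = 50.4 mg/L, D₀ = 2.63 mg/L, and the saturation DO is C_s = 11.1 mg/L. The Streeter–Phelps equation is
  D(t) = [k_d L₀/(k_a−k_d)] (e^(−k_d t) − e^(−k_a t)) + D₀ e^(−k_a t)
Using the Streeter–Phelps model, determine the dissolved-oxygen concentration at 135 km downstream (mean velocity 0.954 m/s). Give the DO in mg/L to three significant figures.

DO ≈ 8.00 mg/L

Travel time t = x/v = 135 km / (0.954 m/s) = 135000 m / 0.954 m/s = 141500 s = 1.638 d.
k_d L₀/(k_a−k_d) = 0.158×50.4/(2.11−0.158) = 7.963/1.952 = 4.080 mg/L.
e^(−k_d t) = e^(−0.158×1.638) = 0.7720; e^(−k_a t) = e^(−2.11×1.638) = 0.03156.
D = 4.080 × (0.7720 − 0.03156) + 2.63 × 0.03156 = 3.021 + 0.08300 = 3.104 mg/L.
DO = C_s − D = 11.1 − 3.104 = 7.996 mg/L.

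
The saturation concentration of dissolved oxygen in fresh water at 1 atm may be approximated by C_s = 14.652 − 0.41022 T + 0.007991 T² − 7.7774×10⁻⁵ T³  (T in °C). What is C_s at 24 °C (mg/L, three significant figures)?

C_s ≈ 8.33 mg/L

C_s = 14.652 − 0.41022×24 + 0.007991×24² − 7.7774×10⁻⁵×24³ = 8.334 mg/L.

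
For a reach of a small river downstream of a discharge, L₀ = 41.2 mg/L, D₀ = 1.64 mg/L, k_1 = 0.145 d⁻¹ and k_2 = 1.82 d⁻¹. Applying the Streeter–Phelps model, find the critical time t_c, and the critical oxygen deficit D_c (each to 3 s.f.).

t_c ≈ 1.14 d; D_c ≈ 2.78 mg/L

With k_2/k_1 = 12.55 and 1 − D₀(k_2−k_1)/(k_1 L₀) = 0.5402,
t_c = ln(12.55 × 0.5402) / (1.82 − 0.145) = ln(6.780) / 1.675 = 1.914/1.675 = 1.143 d.
L(t_c) = L₀ e^(−k_1 t_c) = 41.2 × 0.8473 = 34.91 mg/L, and at the critical point k_2 D_c = k_1 L, so D_c = (0.145/1.82) × 34.91 = 2.781 mg/L.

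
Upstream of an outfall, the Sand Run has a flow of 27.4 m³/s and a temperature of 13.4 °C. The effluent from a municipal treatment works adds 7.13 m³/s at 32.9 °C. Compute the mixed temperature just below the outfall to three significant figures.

17.4 °C

Flow-weighted mixing: C = (Q_r C_r + Q_w C_w)/(Q_r + Q_w)
= (27.4×13.4 + 7.13×32.9)/(27.4 + 7.13) = 601.7/34.53 = 17.43 °C.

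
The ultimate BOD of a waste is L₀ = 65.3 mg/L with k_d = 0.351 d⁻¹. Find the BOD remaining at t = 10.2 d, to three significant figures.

L_t = L₀ e^(−k_d t) = 65.3 × e^(−0.351×10.2) = 65.3 × 0.02787 = 1.820 mg/L.

L ≈ 1.82 mg/L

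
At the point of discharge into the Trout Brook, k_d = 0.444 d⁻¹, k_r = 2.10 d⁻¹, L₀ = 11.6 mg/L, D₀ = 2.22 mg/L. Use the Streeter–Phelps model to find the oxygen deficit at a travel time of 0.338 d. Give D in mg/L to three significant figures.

k_d L₀/(k_r−k_d) = 0.444×11.6/(2.10−0.444) = 5.150/1.656 = 3.110 mg/L.
e^(−k_d t) = e^(−0.444×0.3380) = 0.8606; e^(−k_r t) = e^(−2.10×0.3380) = 0.4917.
D = 3.110 × (0.8606 − 0.4917) + 2.22 × 0.4917 = 1.147 + 1.092 = 2.239 mg/L.

D ≈ 2.24 mg/L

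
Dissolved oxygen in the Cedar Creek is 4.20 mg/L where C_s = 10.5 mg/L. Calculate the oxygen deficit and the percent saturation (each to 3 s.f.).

D ≈ 6.30 mg/L; 40.0 % saturation

D = C_s − C = 10.5 − 4.20 = 6.30 mg/L.
% saturation = 4.20/10.5 × 100 = 40.0 %.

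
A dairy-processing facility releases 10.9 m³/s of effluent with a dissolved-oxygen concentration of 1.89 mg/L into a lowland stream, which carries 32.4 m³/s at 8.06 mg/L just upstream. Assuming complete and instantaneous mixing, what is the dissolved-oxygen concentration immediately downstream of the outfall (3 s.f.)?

6.51 mg/L

Flow-weighted mixing: C = (Q_r C_r + Q_w C_w)/(Q_r + Q_w)
= (32.4×8.06 + 10.9×1.89)/(32.4 + 10.9) = 281.7/43.30 = 6.507 mg/L.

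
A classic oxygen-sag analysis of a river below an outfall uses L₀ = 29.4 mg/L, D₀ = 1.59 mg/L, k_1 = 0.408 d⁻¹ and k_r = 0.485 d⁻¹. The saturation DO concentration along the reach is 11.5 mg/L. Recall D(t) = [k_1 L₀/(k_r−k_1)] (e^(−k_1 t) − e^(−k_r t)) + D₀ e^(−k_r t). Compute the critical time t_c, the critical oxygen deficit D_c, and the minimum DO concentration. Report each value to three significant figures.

At the critical point dD/dt = 0, so k_1 L₀ e^(−k_1 t) = k_r D. Substituting D(t) from the Streeter–Phelps equation and solving for t gives
t_c = ln[(k_r/k_1)(1 − D₀(k_r−k_1)/(k_1 L₀))] / (k_r−k_1).
Here k_r−k_1 = 0.07700 d⁻¹ and 1 − D₀(k_r−k_1)/(k_1 L₀) = 1 − 1.59×0.07700/(0.408×29.4) = 0.9898, so
t_c = ln(1.189 × 0.9898) / 0.07700 = 0.1626 / 0.07700 = 2.112 d.
D_c = (k_1/k_r) L₀ e^(−k_1 t_c) = (0.408/0.485) × 29.4 × e^(−0.408×2.112) = 0.8412 × 29.4 × 0.4224 = 10.45 mg/L.
Minimum DO = C_s − D_c = 11.5 − 10.45 = 1.052 mg/L.

t_c ≈ 2.11 d; D_c ≈ 10.4 mg/L; min DO ≈ 1.05 mg/L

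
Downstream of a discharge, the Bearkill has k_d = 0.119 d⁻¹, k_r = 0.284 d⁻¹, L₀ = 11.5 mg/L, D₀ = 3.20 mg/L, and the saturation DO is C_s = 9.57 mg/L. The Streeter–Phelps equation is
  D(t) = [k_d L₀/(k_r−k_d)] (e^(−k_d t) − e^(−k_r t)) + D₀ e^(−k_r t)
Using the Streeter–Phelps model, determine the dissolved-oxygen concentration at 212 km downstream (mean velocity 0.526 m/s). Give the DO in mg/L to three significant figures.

DO ≈ 6.16 mg/L

Travel time t = x/v = 212 km / (0.526 m/s) = 212000 m / 0.526 m/s = 403000 s = 4.665 d.
k_d L₀/(k_r−k_d) = 0.119×11.5/(0.284−0.119) = 1.369/0.1650 = 8.294 mg/L.
e^(−k_d t) = e^(−0.119×4.665) = 0.5740; e^(−k_r t) = e^(−0.284×4.665) = 0.2659.
D = 8.294 × (0.5740 − 0.2659) + 3.20 × 0.2659 = 2.556 + 0.8507 = 3.407 mg/L.
DO = C_s − D = 9.57 − 3.407 = 6.163 mg/L.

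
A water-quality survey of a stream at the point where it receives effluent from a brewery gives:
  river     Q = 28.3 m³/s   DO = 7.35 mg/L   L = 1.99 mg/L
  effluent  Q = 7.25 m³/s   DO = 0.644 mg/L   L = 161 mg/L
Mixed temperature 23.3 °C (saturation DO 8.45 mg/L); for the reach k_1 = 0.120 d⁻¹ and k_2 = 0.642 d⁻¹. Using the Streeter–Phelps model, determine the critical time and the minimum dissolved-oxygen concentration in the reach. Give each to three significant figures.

t_c ≈ 2.50 d; minimum DO ≈ 3.68 mg/L

Mixed DO = (28.3×7.35 + 7.25×0.644)/(28.3+7.25) = 212.7/35.55 = 5.982 mg/L.
Mixed L₀ = (28.3×1.99 + 7.25×161)/(35.55) = 1224/35.55 = 34.42 mg/L.
Initial deficit D₀ = C_s − DO₀ = 8.45 − 5.982 = 2.468 mg/L.
t_c = (1/0.5220) ln[(0.642/0.120)(1 − 2.468×0.5220/(0.120×34.42))] = 1.916 × ln(3.681) = 2.497 d.
D_c = (0.120/0.642) × 34.42 × e^(−0.120×2.497) = 0.1869 × 34.42 × 0.7411 = 4.768 mg/L.
Minimum DO = 8.45 − 4.768 = 3.682 mg/L.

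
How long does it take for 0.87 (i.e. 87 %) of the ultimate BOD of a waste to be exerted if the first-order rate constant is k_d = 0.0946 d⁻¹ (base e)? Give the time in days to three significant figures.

y/L₀ = 1 − e^(−k_d t) = 0.87 ⇒ e^(−k_d t) = 0.130
t = −ln(0.130) / 0.0946 = 2.040 / 0.0946 = 21.57 d.

t ≈ 21.6 d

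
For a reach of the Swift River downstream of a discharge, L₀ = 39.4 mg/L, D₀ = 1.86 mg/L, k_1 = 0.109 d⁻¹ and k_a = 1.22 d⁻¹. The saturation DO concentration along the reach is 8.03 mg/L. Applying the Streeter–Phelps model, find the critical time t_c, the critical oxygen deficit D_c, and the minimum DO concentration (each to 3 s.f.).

At the critical point dD/dt = 0, so k_1 L₀ e^(−k_1 t) = k_a D. Substituting D(t) from the Streeter–Phelps equation and solving for t gives
t_c = ln[(k_a/k_1)(1 − D₀(k_a−k_1)/(k_1 L₀))] / (k_a−k_1).
Here k_a−k_1 = 1.111 d⁻¹ and 1 − D₀(k_a−k_1)/(k_1 L₀) = 1 − 1.86×1.111/(0.109×39.4) = 0.5188, so
t_c = ln(11.19 × 0.5188) / 1.111 = 1.759 / 1.111 = 1.583 d.
L(t_c) = L₀ e^(−k_1 t_c) = 39.4 × 0.8415 = 33.15 mg/L, and at the critical point k_a D_c = k_1 L, so D_c = (0.109/1.22) × 33.15 = 2.962 mg/L.
Minimum DO = C_s − D_c = 8.03 − 2.962 = 5.068 mg/L.

t_c ≈ 1.58 d; D_c ≈ 2.96 mg/L; min DO ≈ 5.07 mg/L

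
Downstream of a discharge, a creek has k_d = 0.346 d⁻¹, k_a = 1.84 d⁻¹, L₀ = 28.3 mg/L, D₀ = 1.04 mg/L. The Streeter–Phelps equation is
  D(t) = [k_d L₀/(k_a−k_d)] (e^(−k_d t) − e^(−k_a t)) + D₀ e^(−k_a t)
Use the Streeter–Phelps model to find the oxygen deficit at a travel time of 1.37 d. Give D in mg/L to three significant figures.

D ≈ 3.64 mg/L

k_d L₀/(k_a−k_d) = 0.346×28.3/(1.84−0.346) = 9.792/1.494 = 6.554 mg/L.
e^(−k_d t) = e^(−0.346×1.370) = 0.6225; e^(−k_a t) = e^(−1.84×1.370) = 0.08040.
D = 6.554 × (0.6225 − 0.08040) + 1.04 × 0.08040 = 3.553 + 0.08361 = 3.637 mg/L.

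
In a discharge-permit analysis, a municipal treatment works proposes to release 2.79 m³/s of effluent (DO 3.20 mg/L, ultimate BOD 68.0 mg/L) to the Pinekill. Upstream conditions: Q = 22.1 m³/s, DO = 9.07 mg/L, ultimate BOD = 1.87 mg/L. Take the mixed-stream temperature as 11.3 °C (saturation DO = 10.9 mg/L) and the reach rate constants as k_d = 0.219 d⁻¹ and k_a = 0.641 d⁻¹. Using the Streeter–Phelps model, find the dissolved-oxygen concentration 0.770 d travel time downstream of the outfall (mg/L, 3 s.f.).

DO ≈ 8.25 mg/L

Mixed DO = (22.1×9.07 + 2.79×3.20)/(22.1+2.79) = 209.4/24.89 = 8.412 mg/L.
Mixed L₀ = (22.1×1.87 + 2.79×68.0)/(24.89) = 231.0/24.89 = 9.283 mg/L.
Initial deficit D₀ = C_s − DO₀ = 10.9 − 8.412 = 2.488 mg/L.
D(0.770) = [0.219×9.283/(0.641−0.219)](e^(−0.219×0.770) − e^(−0.641×0.770)) + 2.488 e^(−0.641×0.770)
= 4.817 × (0.8448 − 0.6104) + 2.488 × 0.6104 = 2.648 mg/L.
DO = 10.9 − 2.648 = 8.252 mg/L.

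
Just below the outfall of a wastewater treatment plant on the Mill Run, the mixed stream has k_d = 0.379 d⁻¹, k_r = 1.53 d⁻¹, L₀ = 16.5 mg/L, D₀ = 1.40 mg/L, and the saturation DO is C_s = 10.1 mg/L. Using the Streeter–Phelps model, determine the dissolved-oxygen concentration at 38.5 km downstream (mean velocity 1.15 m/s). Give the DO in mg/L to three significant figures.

Travel time t = x/v = 38.5 km / (1.15 m/s) = 38500 m / 1.15 m/s = 33480 s = 0.3875 d.
k_d L₀/(k_r−k_d) = 0.379×16.5/(1.53−0.379) = 6.253/1.151 = 5.433 mg/L.
e^(−k_d t) = e^(−0.379×0.3875) = 0.8634; e^(−k_r t) = e^(−1.53×0.3875) = 0.5528.
D = 5.433 × (0.8634 − 0.5528) + 1.40 × 0.5528 = 1.688 + 0.7739 = 2.462 mg/L.
DO = C_s − D = 10.1 − 2.462 = 7.638 mg/L.

DO ≈ 7.64 mg/L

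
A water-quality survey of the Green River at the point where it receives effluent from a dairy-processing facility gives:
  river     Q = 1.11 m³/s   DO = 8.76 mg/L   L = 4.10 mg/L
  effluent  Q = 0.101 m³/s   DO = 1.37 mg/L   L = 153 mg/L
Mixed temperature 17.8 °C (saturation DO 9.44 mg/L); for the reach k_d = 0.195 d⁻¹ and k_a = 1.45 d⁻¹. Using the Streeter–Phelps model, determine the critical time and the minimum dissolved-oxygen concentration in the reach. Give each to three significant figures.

Mixed DO = (1.11×8.76 + 0.101×1.37)/(1.11+0.101) = 9.862/1.211 = 8.144 mg/L.
Mixed L₀ = (1.11×4.10 + 0.101×153)/(1.211) = 20.00/1.211 = 16.52 mg/L.
Initial deficit D₀ = C_s − DO₀ = 9.44 − 8.144 = 1.296 mg/L.
t_c = (1/1.255) ln[(1.45/0.195)(1 − 1.296×1.255/(0.195×16.52))] = 0.7968 × ln(3.680) = 1.038 d.
D_c = (0.195/1.45) × 16.52 × e^(−0.195×1.038) = 0.1345 × 16.52 × 0.8167 = 1.814 mg/L.
Minimum DO = 9.44 − 1.814 = 7.626 mg/L.

t_c ≈ 1.04 d; minimum DO ≈ 7.63 mg/L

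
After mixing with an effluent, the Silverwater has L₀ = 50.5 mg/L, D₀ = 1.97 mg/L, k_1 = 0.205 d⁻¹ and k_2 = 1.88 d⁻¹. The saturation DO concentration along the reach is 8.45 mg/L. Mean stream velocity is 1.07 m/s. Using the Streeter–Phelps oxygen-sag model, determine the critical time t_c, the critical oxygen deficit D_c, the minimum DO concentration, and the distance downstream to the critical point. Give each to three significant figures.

With k_2/k_1 = 9.171 and 1 − D₀(k_2−k_1)/(k_1 L₀) = 0.6813,
t_c = ln(9.171 × 0.6813) / (1.88 − 0.205) = ln(6.248) / 1.675 = 1.832/1.675 = 1.094 d.
D_c = (k_1/k_2) L₀ e^(−k_1 t_c) = (0.205/1.88) × 50.5 × e^(−0.205×1.094) = 0.1090 × 50.5 × 0.7991 = 4.400 mg/L.
Minimum DO = C_s − D_c = 8.45 − 4.400 = 4.050 mg/L.
x_c = v t_c = 1.07 m/s × 1.094 d × 86400 s/d = 101100 m ≈ 101 km.

t_c ≈ 1.09 d; D_c ≈ 4.40 mg/L; min DO ≈ 4.05 mg/L; x_c ≈ 101 km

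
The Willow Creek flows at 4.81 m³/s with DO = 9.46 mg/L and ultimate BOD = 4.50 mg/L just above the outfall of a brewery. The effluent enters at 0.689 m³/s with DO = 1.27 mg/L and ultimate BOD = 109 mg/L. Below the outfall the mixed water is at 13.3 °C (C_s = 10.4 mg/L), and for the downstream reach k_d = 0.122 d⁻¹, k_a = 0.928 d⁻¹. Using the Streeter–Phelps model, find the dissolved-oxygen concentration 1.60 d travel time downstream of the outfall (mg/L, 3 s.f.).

Mixed DO = (4.81×9.46 + 0.689×1.27)/(4.81+0.689) = 46.38/5.499 = 8.434 mg/L.
Mixed L₀ = (4.81×4.50 + 0.689×109)/(5.499) = 96.75/5.499 = 17.59 mg/L.
Initial deficit D₀ = C_s − DO₀ = 10.4 − 8.434 = 1.966 mg/L.
D(1.60) = [0.122×17.59/(0.928−0.122)](e^(−0.122×1.60) − e^(−0.928×1.60)) + 1.966 e^(−0.928×1.60)
= 2.663 × (0.8227 − 0.2265) + 1.966 × 0.2265 = 2.033 mg/L.
DO = 10.4 − 2.033 = 8.367 mg/L.

DO ≈ 8.37 mg/L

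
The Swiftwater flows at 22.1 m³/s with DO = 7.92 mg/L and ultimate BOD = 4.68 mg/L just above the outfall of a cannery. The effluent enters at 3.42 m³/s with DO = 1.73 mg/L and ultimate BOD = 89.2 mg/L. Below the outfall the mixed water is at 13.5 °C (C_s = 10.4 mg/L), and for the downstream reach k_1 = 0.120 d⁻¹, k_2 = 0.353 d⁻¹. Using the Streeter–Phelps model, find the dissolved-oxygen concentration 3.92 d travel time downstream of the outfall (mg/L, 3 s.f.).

Mixed DO = (22.1×7.92 + 3.42×1.73)/(22.1+3.42) = 180.9/25.52 = 7.090 mg/L.
Mixed L₀ = (22.1×4.68 + 3.42×89.2)/(25.52) = 408.5/25.52 = 16.01 mg/L.
Initial deficit D₀ = C_s − DO₀ = 10.4 − 7.090 = 3.310 mg/L.
D(3.92) = [0.120×16.01/(0.353−0.120)](e^(−0.120×3.92) − e^(−0.353×3.92)) + 3.310 e^(−0.353×3.92)
= 8.244 × (0.6248 − 0.2506) + 3.310 × 0.2506 = 3.914 mg/L.
DO = 10.4 − 3.914 = 6.486 mg/L.

DO ≈ 6.49 mg/L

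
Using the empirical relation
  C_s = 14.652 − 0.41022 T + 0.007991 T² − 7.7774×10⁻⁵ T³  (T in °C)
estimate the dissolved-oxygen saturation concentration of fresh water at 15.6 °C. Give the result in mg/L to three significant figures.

C_s ≈ 9.90 mg/L

C_s = 14.652 − 0.41022×15.6 + 0.007991×15.6² − 7.7774×10⁻⁵×15.6³ = 9.902 mg/L.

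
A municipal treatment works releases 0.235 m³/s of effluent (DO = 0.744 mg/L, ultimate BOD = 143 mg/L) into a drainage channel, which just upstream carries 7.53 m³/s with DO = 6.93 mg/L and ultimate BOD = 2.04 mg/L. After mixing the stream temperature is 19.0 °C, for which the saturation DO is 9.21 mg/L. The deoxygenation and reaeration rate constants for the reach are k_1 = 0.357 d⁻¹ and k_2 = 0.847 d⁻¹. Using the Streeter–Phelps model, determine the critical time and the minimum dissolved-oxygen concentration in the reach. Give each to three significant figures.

Mixed DO = (7.53×6.93 + 0.235×0.744)/(7.53+0.235) = 52.36/7.765 = 6.743 mg/L.
Mixed L₀ = (7.53×2.04 + 0.235×143)/(7.765) = 48.97/7.765 = 6.306 mg/L.
Initial deficit D₀ = C_s − DO₀ = 9.21 − 6.743 = 2.467 mg/L.
t_c = (1/0.4900) ln[(0.847/0.357)(1 − 2.467×0.4900/(0.357×6.306))] = 2.041 × ln(1.098) = 0.1917 d.
D_c = (0.357/0.847) × 6.306 × e^(−0.357×0.1917) = 0.4215 × 6.306 × 0.9339 = 2.482 mg/L.
Minimum DO = 9.21 − 2.482 = 6.728 mg/L.

t_c ≈ 0.192 d; minimum DO ≈ 6.73 mg/L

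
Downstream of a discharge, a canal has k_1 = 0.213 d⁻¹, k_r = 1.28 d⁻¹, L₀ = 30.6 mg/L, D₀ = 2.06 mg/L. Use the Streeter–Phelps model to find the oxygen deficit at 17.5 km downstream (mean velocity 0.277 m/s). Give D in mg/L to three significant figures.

D ≈ 3.64 mg/L

Travel time t = x/v = 17.5 km / (0.277 m/s) = 17500 m / 0.277 m/s = 63180 s = 0.7312 d.
k_1 L₀/(k_r−k_1) = 0.213×30.6/(1.28−0.213) = 6.518/1.067 = 6.109 mg/L.
e^(−k_1 t) = e^(−0.213×0.7312) = 0.8558; e^(−k_r t) = e^(−1.28×0.7312) = 0.3922.
D = 6.109 × (0.8558 − 0.3922) + 2.06 × 0.3922 = 2.832 + 0.8080 = 3.640 mg/L.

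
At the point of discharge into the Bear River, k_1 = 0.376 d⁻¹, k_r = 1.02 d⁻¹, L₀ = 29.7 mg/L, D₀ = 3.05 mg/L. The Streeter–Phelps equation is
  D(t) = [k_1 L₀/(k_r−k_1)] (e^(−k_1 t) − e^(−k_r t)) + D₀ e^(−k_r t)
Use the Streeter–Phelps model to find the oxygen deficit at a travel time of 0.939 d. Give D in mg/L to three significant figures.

k_1 L₀/(k_r−k_1) = 0.376×29.7/(1.02−0.376) = 11.17/0.6440 = 17.34 mg/L.
e^(−k_1 t) = e^(−0.376×0.9390) = 0.7025; e^(−k_r t) = e^(−1.02×0.9390) = 0.3837.
D = 17.34 × (0.7025 − 0.3837) + 3.05 × 0.3837 = 5.528 + 1.170 = 6.698 mg/L.

D ≈ 6.70 mg/L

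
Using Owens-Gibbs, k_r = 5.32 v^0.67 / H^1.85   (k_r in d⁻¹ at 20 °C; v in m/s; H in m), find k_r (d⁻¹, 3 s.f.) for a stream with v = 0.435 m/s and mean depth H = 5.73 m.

k_r ≈ 0.121 d⁻¹

k_r = 5.32 × 0.435^0.67 / 5.73^1.85 = 5.32 × 0.5725 / 25.27 = 0.1205 d⁻¹.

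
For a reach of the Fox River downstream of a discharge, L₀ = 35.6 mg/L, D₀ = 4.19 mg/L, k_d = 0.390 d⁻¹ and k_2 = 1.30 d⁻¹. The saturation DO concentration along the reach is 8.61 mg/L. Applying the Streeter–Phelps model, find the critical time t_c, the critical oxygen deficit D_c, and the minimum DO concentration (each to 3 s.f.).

t_c ≈ 0.970 d; D_c ≈ 7.32 mg/L; min DO ≈ 1.29 mg/L

With k_2/k_d = 3.333 and 1 − D₀(k_2−k_d)/(k_d L₀) = 0.7254,
t_c = ln(3.333 × 0.7254) / (1.30 − 0.390) = ln(2.418) / 0.9100 = 0.8829/0.9100 = 0.9702 d.
D_c = (k_d/k_2) L₀ e^(−k_d t_c) = (0.390/1.30) × 35.6 × e^(−0.390×0.9702) = 0.3000 × 35.6 × 0.6850 = 7.315 mg/L.
Minimum DO = C_s − D_c = 8.61 − 7.315 = 1.295 mg/L.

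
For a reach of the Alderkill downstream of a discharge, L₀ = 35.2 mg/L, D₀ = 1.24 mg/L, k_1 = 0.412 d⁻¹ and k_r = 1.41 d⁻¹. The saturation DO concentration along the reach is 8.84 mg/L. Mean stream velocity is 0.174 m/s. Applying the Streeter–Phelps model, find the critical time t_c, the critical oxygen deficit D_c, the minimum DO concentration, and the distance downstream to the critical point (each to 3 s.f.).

t_c = [1/(k_r−k_1)] ln[(k_r/k_1)(1 − D₀(k_r−k_1)/(k_1 L₀))]
= [1/(1.41−0.412)] ln[(1.41/0.412)(1 − 1.24×0.9980/(0.412×35.2))]
= (1/0.9980) ln[3.422 × 0.9147] = 1.002 × ln(3.130) = 1.002 × 1.141 = 1.143 d.
D_c = (k_1/k_r) L₀ e^(−k_1 t_c) = (0.412/1.41) × 35.2 × e^(−0.412×1.143) = 0.2922 × 35.2 × 0.6243 = 6.421 mg/L.
Minimum DO = C_s − D_c = 8.84 − 6.421 = 2.419 mg/L.
x_c = v t_c = 0.174 m/s × 1.143 d × 86400 s/d = 17190 m ≈ 17.2 km.

t_c ≈ 1.14 d; D_c ≈ 6.42 mg/L; min DO ≈ 2.42 mg/L; x_c ≈ 17.2 km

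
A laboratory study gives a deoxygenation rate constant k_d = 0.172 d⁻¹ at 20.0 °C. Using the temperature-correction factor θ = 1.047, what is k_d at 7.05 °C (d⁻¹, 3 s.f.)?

k_d(T₂) = k_d(T₁) · θ^(T₂−T₁) = 0.172 × 1.047^(7.05−20.0)
= 0.172 × 1.047^-12.9 = 0.172 × 0.5517 = 0.09489 d⁻¹.

k_d ≈ 0.0949 d⁻¹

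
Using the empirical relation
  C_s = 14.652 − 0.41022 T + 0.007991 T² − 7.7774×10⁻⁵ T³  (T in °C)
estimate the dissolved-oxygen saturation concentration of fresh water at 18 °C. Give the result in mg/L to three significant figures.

C_s ≈ 9.40 mg/L

C_s = 14.652 − 0.41022×18 + 0.007991×18² − 7.7774×10⁻⁵×18³ = 9.404 mg/L.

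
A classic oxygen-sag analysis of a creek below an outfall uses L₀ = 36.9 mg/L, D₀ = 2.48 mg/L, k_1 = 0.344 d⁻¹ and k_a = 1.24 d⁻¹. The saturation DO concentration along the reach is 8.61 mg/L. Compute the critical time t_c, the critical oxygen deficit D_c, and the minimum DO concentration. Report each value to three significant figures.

With k_a/k_1 = 3.605 and 1 − D₀(k_a−k_1)/(k_1 L₀) = 0.8249,
t_c = ln(3.605 × 0.8249) / (1.24 − 0.344) = ln(2.974) / 0.8960 = 1.090/0.8960 = 1.216 d.
L(t_c) = L₀ e^(−k_1 t_c) = 36.9 × 0.6581 = 24.28 mg/L, and at the critical point k_a D_c = k_1 L, so D_c = (0.344/1.24) × 24.28 = 6.737 mg/L.
Minimum DO = C_s − D_c = 8.61 − 6.737 = 1.873 mg/L.

t_c ≈ 1.22 d; D_c ≈ 6.74 mg/L; min DO ≈ 1.87 mg/L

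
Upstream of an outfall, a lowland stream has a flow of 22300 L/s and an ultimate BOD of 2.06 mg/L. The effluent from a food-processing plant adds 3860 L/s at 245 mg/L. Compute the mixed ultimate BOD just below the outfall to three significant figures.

Flow-weighted mixing: C = (Q_r C_r + Q_w C_w)/(Q_r + Q_w)
= (22300×2.06 + 3860×245)/(22300 + 3860) = 991600/26160 = 37.91 mg/L.

37.9 mg/L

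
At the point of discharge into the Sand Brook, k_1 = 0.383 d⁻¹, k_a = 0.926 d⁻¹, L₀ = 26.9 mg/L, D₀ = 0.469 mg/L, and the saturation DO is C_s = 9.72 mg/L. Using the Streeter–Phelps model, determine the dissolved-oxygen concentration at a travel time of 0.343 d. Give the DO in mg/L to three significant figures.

k_1 L₀/(k_a−k_1) = 0.383×26.9/(0.926−0.383) = 10.30/0.5430 = 18.97 mg/L.
e^(−k_1 t) = e^(−0.383×0.3430) = 0.8769; e^(−k_a t) = e^(−0.926×0.3430) = 0.7279.
D = 18.97 × (0.8769 − 0.7279) + 0.469 × 0.7279 = 2.827 + 0.3414 = 3.169 mg/L.
DO = C_s − D = 9.72 − 3.169 = 6.551 mg/L.

DO ≈ 6.55 mg/L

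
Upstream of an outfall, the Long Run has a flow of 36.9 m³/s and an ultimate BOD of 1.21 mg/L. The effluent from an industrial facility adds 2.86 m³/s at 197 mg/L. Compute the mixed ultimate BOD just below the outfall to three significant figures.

Flow-weighted mixing: C = (Q_r C_r + Q_w C_w)/(Q_r + Q_w)
= (36.9×1.21 + 2.86×197)/(36.9 + 2.86) = 608.1/39.76 = 15.29 mg/L.

15.3 mg/L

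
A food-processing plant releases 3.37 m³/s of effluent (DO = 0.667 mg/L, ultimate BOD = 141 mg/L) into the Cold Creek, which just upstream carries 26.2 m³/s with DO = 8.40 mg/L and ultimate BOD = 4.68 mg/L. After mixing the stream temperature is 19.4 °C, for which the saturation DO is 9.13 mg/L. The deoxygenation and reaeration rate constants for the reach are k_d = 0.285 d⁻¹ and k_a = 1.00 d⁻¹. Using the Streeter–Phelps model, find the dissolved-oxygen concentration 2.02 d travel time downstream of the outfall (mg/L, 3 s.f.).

DO ≈ 5.45 mg/L

Mixed DO = (26.2×8.40 + 3.37×0.667)/(26.2+3.37) = 222.3/29.57 = 7.519 mg/L.
Mixed L₀ = (26.2×4.68 + 3.37×141)/(29.57) = 597.8/29.57 = 20.22 mg/L.
Initial deficit D₀ = C_s − DO₀ = 9.13 − 7.519 = 1.611 mg/L.
D(2.02) = [0.285×20.22/(1.00−0.285)](e^(−0.285×2.02) − e^(−1.00×2.02)) + 1.611 e^(−1.00×2.02)
= 8.058 × (0.5623 − 0.1327) + 1.611 × 0.1327 = 3.676 mg/L.
DO = 9.13 − 3.676 = 5.454 mg/L.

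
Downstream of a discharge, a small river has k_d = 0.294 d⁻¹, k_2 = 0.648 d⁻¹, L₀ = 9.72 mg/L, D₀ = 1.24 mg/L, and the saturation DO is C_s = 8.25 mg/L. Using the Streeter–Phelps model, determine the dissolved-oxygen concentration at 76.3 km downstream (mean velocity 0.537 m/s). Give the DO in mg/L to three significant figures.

DO ≈ 5.63 mg/L

Travel time t = x/v = 76.3 km / (0.537 m/s) = 76300 m / 0.537 m/s = 142100 s = 1.645 d.
k_d L₀/(k_2−k_d) = 0.294×9.72/(0.648−0.294) = 2.858/0.3540 = 8.073 mg/L.
e^(−k_d t) = e^(−0.294×1.645) = 0.6166; e^(−k_2 t) = e^(−0.648×1.645) = 0.3445.
D = 8.073 × (0.6166 − 0.3445) + 1.24 × 0.3445 = 2.197 + 0.4272 = 2.624 mg/L.
DO = C_s − D = 8.25 − 2.624 = 5.626 mg/L.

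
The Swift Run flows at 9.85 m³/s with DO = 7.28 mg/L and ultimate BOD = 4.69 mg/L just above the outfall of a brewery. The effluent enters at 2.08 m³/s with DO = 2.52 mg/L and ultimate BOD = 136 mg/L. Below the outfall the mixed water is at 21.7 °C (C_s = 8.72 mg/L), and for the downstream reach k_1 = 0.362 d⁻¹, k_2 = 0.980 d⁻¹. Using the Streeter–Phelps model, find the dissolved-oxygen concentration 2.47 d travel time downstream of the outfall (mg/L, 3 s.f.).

DO ≈ 3.35 mg/L

Mixed DO = (9.85×7.28 + 2.08×2.52)/(9.85+2.08) = 76.95/11.93 = 6.450 mg/L.
Mixed L₀ = (9.85×4.69 + 2.08×136)/(11.93) = 329.1/11.93 = 27.58 mg/L.
Initial deficit D₀ = C_s − DO₀ = 8.72 − 6.450 = 2.270 mg/L.
D(2.47) = [0.362×27.58/(0.980−0.362)](e^(−0.362×2.47) − e^(−0.980×2.47)) + 2.270 e^(−0.980×2.47)
= 16.16 × (0.4090 − 0.08887) + 2.270 × 0.08887 = 5.374 mg/L.
DO = 8.72 − 5.374 = 3.346 mg/L.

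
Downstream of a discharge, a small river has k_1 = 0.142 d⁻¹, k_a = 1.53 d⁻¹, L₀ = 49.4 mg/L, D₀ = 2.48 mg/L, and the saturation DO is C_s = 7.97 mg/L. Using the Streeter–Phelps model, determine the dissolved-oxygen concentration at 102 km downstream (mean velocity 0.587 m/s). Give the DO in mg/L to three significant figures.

Travel time t = x/v = 102 km / (0.587 m/s) = 102000 m / 0.587 m/s = 173800 s = 2.011 d.
k_1 L₀/(k_a−k_1) = 0.142×49.4/(1.53−0.142) = 7.015/1.388 = 5.054 mg/L.
e^(−k_1 t) = e^(−0.142×2.011) = 0.7516; e^(−k_a t) = e^(−1.53×2.011) = 0.04609.
D = 5.054 × (0.7516 − 0.04609) + 2.48 × 0.04609 = 3.565 + 0.1143 = 3.680 mg/L.
DO = C_s − D = 7.97 − 3.680 = 4.290 mg/L.

DO ≈ 4.29 mg/L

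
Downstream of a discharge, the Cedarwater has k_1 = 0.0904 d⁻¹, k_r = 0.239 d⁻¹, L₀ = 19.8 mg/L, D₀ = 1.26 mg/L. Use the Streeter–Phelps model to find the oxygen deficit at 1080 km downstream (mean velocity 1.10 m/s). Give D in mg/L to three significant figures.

D ≈ 3.60 mg/L

Travel time t = x/v = 1080 km / (1.10 m/s) = 1.080×10^6 m / 1.10 m/s = 981800 s = 11.36 d.
k_1 L₀/(k_r−k_1) = 0.0904×19.8/(0.239−0.0904) = 1.790/0.1486 = 12.05 mg/L.
e^(−k_1 t) = e^(−0.0904×11.36) = 0.3580; e^(−k_r t) = e^(−0.239×11.36) = 0.06614.
D = 12.05 × (0.3580 − 0.06614) + 1.26 × 0.06614 = 3.515 + 0.08334 = 3.599 mg/L.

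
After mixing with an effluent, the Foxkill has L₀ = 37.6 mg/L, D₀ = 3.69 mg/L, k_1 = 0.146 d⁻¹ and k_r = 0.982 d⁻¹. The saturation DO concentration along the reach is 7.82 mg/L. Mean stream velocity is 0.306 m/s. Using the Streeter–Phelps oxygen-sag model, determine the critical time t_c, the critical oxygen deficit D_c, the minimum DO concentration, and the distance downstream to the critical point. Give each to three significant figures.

t_c = [1/(k_r−k_1)] ln[(k_r/k_1)(1 − D₀(k_r−k_1)/(k_1 L₀))]
= [1/(0.982−0.146)] ln[(0.982/0.146)(1 − 3.69×0.8360/(0.146×37.6))]
= (1/0.8360) ln[6.726 × 0.4381] = 1.196 × ln(2.946) = 1.196 × 1.081 = 1.293 d.
D_c = (k_1/k_r) L₀ e^(−k_1 t_c) = (0.146/0.982) × 37.6 × e^(−0.146×1.293) = 0.1487 × 37.6 × 0.8280 = 4.629 mg/L.
Minimum DO = C_s − D_c = 7.82 − 4.629 = 3.191 mg/L.
x_c = v t_c = 0.306 m/s × 1.293 d × 86400 s/d = 34170 m ≈ 34.2 km.

t_c ≈ 1.29 d; D_c ≈ 4.63 mg/L; min DO ≈ 3.19 mg/L; x_c ≈ 34.2 km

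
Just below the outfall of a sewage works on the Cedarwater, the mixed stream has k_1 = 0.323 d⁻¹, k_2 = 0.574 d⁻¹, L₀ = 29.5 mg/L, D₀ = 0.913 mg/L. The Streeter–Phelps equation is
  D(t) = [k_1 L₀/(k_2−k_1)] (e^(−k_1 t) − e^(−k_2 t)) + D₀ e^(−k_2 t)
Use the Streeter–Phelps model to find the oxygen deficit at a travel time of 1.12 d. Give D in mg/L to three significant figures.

k_1 L₀/(k_2−k_1) = 0.323×29.5/(0.574−0.323) = 9.529/0.2510 = 37.96 mg/L.
e^(−k_1 t) = e^(−0.323×1.120) = 0.6964; e^(−k_2 t) = e^(−0.574×1.120) = 0.5258.
D = 37.96 × (0.6964 − 0.5258) + 0.913 × 0.5258 = 6.479 + 0.4800 = 6.959 mg/L.

D ≈ 6.96 mg/L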